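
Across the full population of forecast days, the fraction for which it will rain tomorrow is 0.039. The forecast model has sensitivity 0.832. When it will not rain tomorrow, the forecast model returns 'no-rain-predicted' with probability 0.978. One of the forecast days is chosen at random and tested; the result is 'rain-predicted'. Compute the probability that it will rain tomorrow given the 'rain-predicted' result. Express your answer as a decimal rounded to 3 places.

Let H be the event that it will rain tomorrow. P(H) = 0.039, so P(¬H) = 0.961. With E the 'rain-predicted' result, P(E|H) = 0.832 and P(E|¬H) = 0.022.
P(E) = 0.832·0.039 + 0.022·0.961 = 0.032448 + 0.021142 = 0.053590.
By Bayes' theorem, P(H|E) = 0.032448 / 0.053590 = 0.605.

P(H | E) ≈ 0.605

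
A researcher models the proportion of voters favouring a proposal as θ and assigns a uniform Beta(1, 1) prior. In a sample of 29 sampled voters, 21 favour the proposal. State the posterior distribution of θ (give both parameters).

Posterior: Beta(22, 9)

Observing 21 successes and 8 failures updates Beta(1, 1) by adding the success and failure counts to the two shape parameters: α = 1+21 = 22, β = 1+8 = 9.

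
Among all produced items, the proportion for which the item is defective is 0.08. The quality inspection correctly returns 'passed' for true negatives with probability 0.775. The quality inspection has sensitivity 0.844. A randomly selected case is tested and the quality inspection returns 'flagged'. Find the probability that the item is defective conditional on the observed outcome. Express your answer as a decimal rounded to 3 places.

P(H | E) ≈ 0.246

Write H for 'the item is defective'. Prior odds H:¬H = 0.08/0.92 = 0.086957. For the 'flagged' outcome, the likelihood ratio is 0.844/0.225 = 3.7511.
Posterior odds = 0.086957 × 3.7511 = 0.32618, so P(H|E) = 0.32618/(1+0.32618) = 0.246.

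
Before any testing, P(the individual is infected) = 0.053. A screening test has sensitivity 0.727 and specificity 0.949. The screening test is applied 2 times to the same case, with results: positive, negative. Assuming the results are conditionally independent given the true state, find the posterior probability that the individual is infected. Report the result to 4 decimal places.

Posterior P(H) ≈ 0.1867

With H the event that the individual is infected, the joint likelihood of the observed sequence is P(data|H) = 0.727·0.273 = 0.19847 and P(data|¬H) = 0.051·0.949 = 0.048399.
Bayes: P(H|data) = 0.053·0.19847 / (0.053·0.19847 + 0.947·0.048399) = 0.010519/0.056353 = 0.1867.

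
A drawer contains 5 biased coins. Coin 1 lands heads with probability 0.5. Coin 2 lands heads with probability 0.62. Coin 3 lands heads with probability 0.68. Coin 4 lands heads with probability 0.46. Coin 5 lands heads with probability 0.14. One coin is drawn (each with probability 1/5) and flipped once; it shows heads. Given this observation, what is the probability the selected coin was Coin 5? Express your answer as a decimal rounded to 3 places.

Tabulate prior·likelihood by source: [1] prior 0.2, lik 0.5, product 0.1000; [2] prior 0.2, lik 0.62, product 0.1240; [3] prior 0.2, lik 0.68, product 0.1360; [4] prior 0.2, lik 0.46, product 0.09200; [5] prior 0.2, lik 0.14, product 0.02800.
Normalizing constant = 0.48000; the posterior for Coin 5 is its product over the sum, 0.02800/0.48000 = 0.058.

Posterior probability ≈ 0.058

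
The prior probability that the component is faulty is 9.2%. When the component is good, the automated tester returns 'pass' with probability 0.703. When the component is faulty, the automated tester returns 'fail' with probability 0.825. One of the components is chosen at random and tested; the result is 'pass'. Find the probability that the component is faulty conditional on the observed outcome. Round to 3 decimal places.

Let H be the event that the component is faulty. P(H) = 0.092, so P(¬H) = 0.908. With E the 'pass' result, P(E|H) = 0.175 and P(E|¬H) = 0.703.
P(E) = 0.175·0.092 + 0.703·0.908 = 0.016100 + 0.63832 = 0.65442.
By Bayes' theorem, P(H|E) = 0.016100 / 0.65442 = 0.025.

P(H | E) ≈ 0.025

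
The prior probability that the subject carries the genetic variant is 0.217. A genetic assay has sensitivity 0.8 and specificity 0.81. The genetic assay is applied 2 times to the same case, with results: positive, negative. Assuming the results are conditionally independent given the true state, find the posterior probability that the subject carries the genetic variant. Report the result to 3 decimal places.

Let H be the event that the subject carries the genetic variant; start with P(H) = 0.217. P('positive'|H) = 0.8, P('positive'|¬H) = 0.19.
Update on result 1 ('positive'): P(H) ← 0.8·0.2170 / (0.8·0.2170 + 0.19·0.7830) = 0.17360/0.32237 = 0.5385.
Update on result 2 ('negative'): P(H) ← 0.2·0.5385 / (0.2·0.5385 + 0.81·0.4615) = 0.10770/0.48151 = 0.2237.

Posterior P(H) ≈ 0.224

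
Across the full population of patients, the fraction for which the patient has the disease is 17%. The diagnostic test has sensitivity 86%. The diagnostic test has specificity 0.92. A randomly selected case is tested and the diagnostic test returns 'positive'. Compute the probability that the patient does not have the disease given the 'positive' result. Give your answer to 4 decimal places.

P(¬H | E) ≈ 0.3123

Let H be the event that the patient has the disease. P(H) = 0.17, so P(¬H) = 0.83. With E the 'positive' result, P(E|H) = 0.86 and P(E|¬H) = 0.08.
P(E) = 0.86·0.17 + 0.08·0.83 = 0.14620 + 0.066400 = 0.21260.
By Bayes' theorem, P(H|E) = 0.14620 / 0.21260 = 0.6877. Hence P(¬H|E) = 1 − 0.6877 = 0.3123.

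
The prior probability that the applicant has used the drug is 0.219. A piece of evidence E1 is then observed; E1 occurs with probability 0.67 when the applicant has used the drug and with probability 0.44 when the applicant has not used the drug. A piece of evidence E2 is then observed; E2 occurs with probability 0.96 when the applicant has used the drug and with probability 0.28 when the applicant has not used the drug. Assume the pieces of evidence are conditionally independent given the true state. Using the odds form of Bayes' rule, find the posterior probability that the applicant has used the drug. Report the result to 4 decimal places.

Prior odds = 0.219/(1−0.219) = 0.28041. In log-odds, ln(0.28041) = -1.2715.
Add log likelihood ratios: ln(1.5227) + ln(3.4286) = 1.6526.
Posterior log-odds = 0.38114, so posterior odds = exp(0.38114) = 1.4640. Converting, P(H|E) = 1.4640/2.4640 = 0.5941.

Posterior probability ≈ 0.5941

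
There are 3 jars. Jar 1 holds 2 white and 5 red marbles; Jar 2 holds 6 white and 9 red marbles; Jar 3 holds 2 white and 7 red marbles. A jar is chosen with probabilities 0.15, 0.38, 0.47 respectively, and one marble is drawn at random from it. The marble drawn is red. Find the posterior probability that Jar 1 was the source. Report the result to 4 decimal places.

Tabulate prior·likelihood by source: [1] prior 0.15, lik 0.7143, product 0.1071; [2] prior 0.38, lik 0.6, product 0.2280; [3] prior 0.47, lik 0.7778, product 0.3656.
Normalizing constant = 0.70070; the posterior for Jar 1 is its product over the sum, 0.1071/0.70070 = 0.1529.

Posterior probability ≈ 0.1529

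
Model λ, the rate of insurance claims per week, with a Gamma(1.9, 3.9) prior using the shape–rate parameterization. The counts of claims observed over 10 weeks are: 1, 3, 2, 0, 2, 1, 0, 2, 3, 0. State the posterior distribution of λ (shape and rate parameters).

Posterior: Gamma(shape=15.9, rate=13.9)

Total count ∑xᵢ = 14 over n = 10 weeks.
Gamma is conjugate to the Poisson likelihood: posterior is Gamma(shape = 1.9+14 = 15.9, rate = 3.9+10 = 13.9).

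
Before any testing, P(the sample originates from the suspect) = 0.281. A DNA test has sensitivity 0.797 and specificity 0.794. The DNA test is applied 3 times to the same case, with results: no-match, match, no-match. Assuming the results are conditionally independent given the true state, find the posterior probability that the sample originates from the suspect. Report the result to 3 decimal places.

Posterior P(H) ≈ 0.090

Let H be the event that the sample originates from the suspect; start with P(H) = 0.281. P('match'|H) = 0.797, P('match'|¬H) = 0.206.
Update on result 1 ('no-match'): P(H) ← 0.203·0.2810 / (0.203·0.2810 + 0.794·0.7190) = 0.057043/0.62793 = 0.0908.
Update on result 2 ('match'): P(H) ← 0.797·0.0908 / (0.797·0.0908 + 0.206·0.9092) = 0.072402/0.25969 = 0.2788.
Update on result 3 ('no-match'): P(H) ← 0.203·0.2788 / (0.203·0.2788 + 0.794·0.7212) = 0.056597/0.62923 = 0.0899.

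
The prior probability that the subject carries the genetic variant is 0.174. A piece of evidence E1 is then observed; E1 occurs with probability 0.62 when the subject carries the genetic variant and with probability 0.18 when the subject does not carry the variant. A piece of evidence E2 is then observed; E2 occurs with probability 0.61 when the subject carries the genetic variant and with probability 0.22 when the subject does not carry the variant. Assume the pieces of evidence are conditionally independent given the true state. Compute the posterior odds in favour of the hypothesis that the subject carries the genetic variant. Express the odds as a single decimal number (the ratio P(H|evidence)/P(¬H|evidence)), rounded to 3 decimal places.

Prior odds = 0.174/(1−0.174) = 0.21065. In log-odds, ln(0.21065) = -1.5575.
Add log likelihood ratios: ln(3.4444) + ln(2.7727) = 2.2566.
Posterior log-odds = 0.69905, so posterior odds = exp(0.69905) = 2.0118.

Posterior odds ≈ 2.012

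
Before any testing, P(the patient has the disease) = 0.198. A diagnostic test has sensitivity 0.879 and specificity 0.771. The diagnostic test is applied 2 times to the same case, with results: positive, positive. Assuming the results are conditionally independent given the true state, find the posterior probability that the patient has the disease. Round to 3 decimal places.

Let H be the event that the patient has the disease; start with P(H) = 0.198. P('positive'|H) = 0.879, P('positive'|¬H) = 0.229.
Update on result 1 ('positive'): P(H) ← 0.879·0.1980 / (0.879·0.1980 + 0.229·0.8020) = 0.17404/0.35770 = 0.4866.
Update on result 2 ('positive'): P(H) ← 0.879·0.4866 / (0.879·0.4866 + 0.229·0.5134) = 0.42768/0.54526 = 0.7844.

Posterior P(H) ≈ 0.784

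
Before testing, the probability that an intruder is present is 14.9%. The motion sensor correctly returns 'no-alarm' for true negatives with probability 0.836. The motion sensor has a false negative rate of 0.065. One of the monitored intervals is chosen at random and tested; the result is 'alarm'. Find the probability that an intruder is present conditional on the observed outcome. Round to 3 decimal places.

Write H for 'an intruder is present'. Prior odds H:¬H = 0.149/0.851 = 0.17509. For the 'alarm' outcome, the likelihood ratio is 0.935/0.164 = 5.7012.
Posterior odds = 0.17509 × 5.7012 = 0.99822, so P(H|E) = 0.99822/(1+0.99822) = 0.500.

P(H | E) ≈ 0.500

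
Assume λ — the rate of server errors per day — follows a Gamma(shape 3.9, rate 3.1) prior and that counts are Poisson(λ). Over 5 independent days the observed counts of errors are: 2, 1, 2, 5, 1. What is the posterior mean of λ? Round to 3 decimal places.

Total count ∑xᵢ = 11 over n = 5 days.
Gamma is conjugate to the Poisson likelihood: posterior is Gamma(shape = 3.9+11 = 14.9, rate = 3.1+5 = 8.1).
Posterior mean = shape/rate = 14.9/8.1 = 1.840.

Posterior mean ≈ 1.840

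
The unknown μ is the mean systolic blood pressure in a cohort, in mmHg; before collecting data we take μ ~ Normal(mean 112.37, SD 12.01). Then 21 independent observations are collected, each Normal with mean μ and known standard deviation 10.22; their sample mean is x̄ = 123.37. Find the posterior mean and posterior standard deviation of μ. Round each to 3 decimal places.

With known σ, the Normal prior is conjugate. Weight on the data is w = (n/σ²)/(n/σ² + 1/τ₀²) = 0.201056/(0.201056+0.00693288) = 0.96667.
Posterior mean = w·x̄ + (1−w)·μ₀ = 0.96667·123.37 + 0.033333·112.37 = 123.003. Posterior variance = 1/(0.201056+0.00693288) = 4.80794, so SD = 2.193.

Posterior mean ≈ 123.003; posterior SD ≈ 2.193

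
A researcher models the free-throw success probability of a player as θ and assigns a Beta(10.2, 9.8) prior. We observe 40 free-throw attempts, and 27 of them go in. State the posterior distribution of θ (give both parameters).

Posterior: Beta(37.2, 22.8)

The binomial likelihood is conjugate to the Beta prior: with 27 successes and 13 failures, the posterior is Beta(10.2+27, 9.8+13) = Beta(37.2, 22.8).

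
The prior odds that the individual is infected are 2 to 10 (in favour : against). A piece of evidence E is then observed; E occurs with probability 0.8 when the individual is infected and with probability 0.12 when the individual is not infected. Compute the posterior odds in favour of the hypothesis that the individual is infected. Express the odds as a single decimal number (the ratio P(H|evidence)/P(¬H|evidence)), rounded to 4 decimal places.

Prior odds = 2/10 = 0.20000. In log-odds, ln(0.20000) = -1.6094.
Add log likelihood ratio: ln(6.6667) = 1.8971.
Posterior log-odds = 0.28768, so posterior odds = exp(0.28768) = 1.3333.

Posterior odds ≈ 1.3333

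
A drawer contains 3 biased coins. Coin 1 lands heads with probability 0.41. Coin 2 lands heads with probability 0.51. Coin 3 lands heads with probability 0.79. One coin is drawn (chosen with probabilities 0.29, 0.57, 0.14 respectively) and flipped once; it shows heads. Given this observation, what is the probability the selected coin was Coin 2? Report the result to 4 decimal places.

P(heads|C1) = 0.41; P(heads|C2) = 0.51; P(heads|C3) = 0.79.
Prior × likelihood for each source: 0.29·0.41=0.1189, 0.57·0.51=0.2907, 0.14·0.79=0.1106. Summing gives P(heads) = 0.52020.
P(Coin 2 | heads) = 0.2907 / 0.52020 = 0.5588.

Posterior probability ≈ 0.5588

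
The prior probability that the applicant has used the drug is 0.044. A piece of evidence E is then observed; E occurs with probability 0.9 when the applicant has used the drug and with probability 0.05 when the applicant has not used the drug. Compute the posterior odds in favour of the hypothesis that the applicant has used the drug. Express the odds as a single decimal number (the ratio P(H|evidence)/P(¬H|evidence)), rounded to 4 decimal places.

Prior odds = 0.044/(1−0.044) = 0.046025.
Likelihood ratio for E = 0.9/0.05 = 18.000.
Posterior odds = prior odds × LR = 0.82845.

Posterior odds ≈ 0.8285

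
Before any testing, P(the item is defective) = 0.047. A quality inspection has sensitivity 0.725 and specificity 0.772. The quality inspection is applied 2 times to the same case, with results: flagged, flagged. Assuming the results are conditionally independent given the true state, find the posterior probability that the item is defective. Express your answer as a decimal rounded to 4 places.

Posterior P(H) ≈ 0.3327

With H the event that the item is defective, the joint likelihood of the observed sequence is P(data|H) = 0.725·0.725 = 0.52563 and P(data|¬H) = 0.228·0.228 = 0.051984.
Bayes: P(H|data) = 0.047·0.52563 / (0.047·0.52563 + 0.953·0.051984) = 0.024704/0.074245 = 0.3327.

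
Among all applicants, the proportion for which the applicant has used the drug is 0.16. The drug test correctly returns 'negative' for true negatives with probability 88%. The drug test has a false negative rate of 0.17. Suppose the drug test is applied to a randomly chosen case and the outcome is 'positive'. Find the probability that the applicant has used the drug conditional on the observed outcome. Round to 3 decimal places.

P(H | E) ≈ 0.568

Let H be the event that the applicant has used the drug. P(H) = 0.16, so P(¬H) = 0.84. With E the 'positive' result, P(E|H) = 0.83 and P(E|¬H) = 0.12.
P(E) = 0.83·0.16 + 0.12·0.84 = 0.13280 + 0.10080 = 0.23360.
By Bayes' theorem, P(H|E) = 0.13280 / 0.23360 = 0.568.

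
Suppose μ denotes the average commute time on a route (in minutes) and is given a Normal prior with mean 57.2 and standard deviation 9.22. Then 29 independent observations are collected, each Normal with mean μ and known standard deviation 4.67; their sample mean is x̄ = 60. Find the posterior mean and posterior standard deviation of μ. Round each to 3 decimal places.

With known σ, the Normal prior is conjugate. Weight on the data is w = (n/σ²)/(n/σ² + 1/τ₀²) = 1.32973/(1.32973+0.0117635) = 0.99123.
Posterior mean = w·x̄ + (1−w)·μ₀ = 0.99123·60 + 0.0087690·57.2 = 59.975. Posterior variance = 1/(1.32973+0.0117635) = 0.745436, so SD = 0.863.

Posterior mean ≈ 59.975; posterior SD ≈ 0.863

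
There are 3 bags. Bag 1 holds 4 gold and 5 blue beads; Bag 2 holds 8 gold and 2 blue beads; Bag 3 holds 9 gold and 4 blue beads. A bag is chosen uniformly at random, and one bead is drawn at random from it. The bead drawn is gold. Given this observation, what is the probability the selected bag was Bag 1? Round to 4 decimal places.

Tabulate prior·likelihood by source: [1] prior 0.333333, lik 0.4444, product 0.1481; [2] prior 0.333333, lik 0.8, product 0.2667; [3] prior 0.333333, lik 0.6923, product 0.2308.
Normalizing constant = 0.64558; the posterior for Bag 1 is its product over the sum, 0.1481/0.64558 = 0.2295.

Posterior probability ≈ 0.2295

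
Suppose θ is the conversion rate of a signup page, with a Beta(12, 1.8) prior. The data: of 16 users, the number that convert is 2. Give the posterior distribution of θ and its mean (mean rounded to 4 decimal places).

Posterior: Beta(14, 15.8); mean ≈ 0.4698

Observing 2 successes and 14 failures updates Beta(12, 1.8) by adding the success and failure counts to the two shape parameters: α = 12+2 = 14, β = 1.8+14 = 15.8.
E[θ | data] = 14/(14+15.8) = 0.4698.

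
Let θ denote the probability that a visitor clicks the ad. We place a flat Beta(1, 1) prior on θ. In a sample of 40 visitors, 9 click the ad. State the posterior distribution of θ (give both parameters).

Posterior: Beta(10, 32)

The binomial likelihood is conjugate to the Beta prior: with 9 successes and 31 failures, the posterior is Beta(1+9, 1+31) = Beta(10, 32).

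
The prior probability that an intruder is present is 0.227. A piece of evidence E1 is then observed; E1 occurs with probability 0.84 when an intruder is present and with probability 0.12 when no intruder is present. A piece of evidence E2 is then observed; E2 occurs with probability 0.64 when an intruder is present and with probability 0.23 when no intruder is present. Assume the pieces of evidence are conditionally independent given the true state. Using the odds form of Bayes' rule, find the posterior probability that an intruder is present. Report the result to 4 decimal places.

Posterior probability ≈ 0.8512

Prior odds = 0.227/(1−0.227) = 0.29366.
Likelihood ratio for E1 = 0.84/0.12 = 7.0000.
Likelihood ratio for E2 = 0.64/0.23 = 2.7826.
Posterior odds = prior odds × LR₁ × LR₂ = 5.7200.
Posterior probability = odds/(1+odds) = 5.7200/6.7200 = 0.8512.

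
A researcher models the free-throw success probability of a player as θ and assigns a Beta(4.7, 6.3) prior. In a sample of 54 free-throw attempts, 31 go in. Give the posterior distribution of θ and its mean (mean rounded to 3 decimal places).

Posterior: Beta(35.7, 29.3); mean ≈ 0.549

Observing 31 successes and 23 failures updates Beta(4.7, 6.3) by adding the success and failure counts to the two shape parameters: α = 4.7+31 = 35.7, β = 6.3+23 = 29.3.
E[θ | data] = 35.7/(35.7+29.3) = 0.549.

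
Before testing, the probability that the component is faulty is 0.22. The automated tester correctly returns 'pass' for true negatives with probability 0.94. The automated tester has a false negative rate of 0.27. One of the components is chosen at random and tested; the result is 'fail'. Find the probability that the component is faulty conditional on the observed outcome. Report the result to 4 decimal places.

Let H be the event that the component is faulty. P(H) = 0.22, so P(¬H) = 0.78. With E the 'fail' result, P(E|H) = 0.73 and P(E|¬H) = 0.06.
P(E) = 0.73·0.22 + 0.06·0.78 = 0.16060 + 0.046800 = 0.20740.
By Bayes' theorem, P(H|E) = 0.16060 / 0.20740 = 0.7743.

P(H | E) ≈ 0.7743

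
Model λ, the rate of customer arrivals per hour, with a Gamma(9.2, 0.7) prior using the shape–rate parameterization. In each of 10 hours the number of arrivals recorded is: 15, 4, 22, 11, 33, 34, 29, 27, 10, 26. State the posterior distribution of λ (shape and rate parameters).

Posterior: Gamma(shape=220.2, rate=10.7)

The Poisson likelihood adds the total count to the shape and the number of exposure periods to the rate. Here ∑xᵢ = 211 and n = 10, so shape 9.2→220.2 and rate 0.7→10.7.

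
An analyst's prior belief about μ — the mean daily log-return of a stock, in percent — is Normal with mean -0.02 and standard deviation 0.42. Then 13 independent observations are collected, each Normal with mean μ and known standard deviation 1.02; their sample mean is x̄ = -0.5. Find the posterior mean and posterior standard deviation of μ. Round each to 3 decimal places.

Posterior mean ≈ -0.350; posterior SD ≈ 0.235

Prior precision 1/τ₀² = 1/0.42² = 5.66893; data precision n/σ² = 13/1.02² = 12.4952.
Posterior precision = 5.66893 + 12.4952 = 18.1641, giving posterior SD = 1/√18.1641 = 0.235.
Posterior mean = (5.66893·-0.02 + 12.4952·-0.5) / 18.1641 = -0.350.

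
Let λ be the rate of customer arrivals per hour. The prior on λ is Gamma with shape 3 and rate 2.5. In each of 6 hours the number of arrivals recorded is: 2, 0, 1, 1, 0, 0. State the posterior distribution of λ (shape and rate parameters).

The Poisson likelihood adds the total count to the shape and the number of exposure periods to the rate. Here ∑xᵢ = 4 and n = 6, so shape 3→7 and rate 2.5→8.5.

Posterior: Gamma(shape=7, rate=8.5)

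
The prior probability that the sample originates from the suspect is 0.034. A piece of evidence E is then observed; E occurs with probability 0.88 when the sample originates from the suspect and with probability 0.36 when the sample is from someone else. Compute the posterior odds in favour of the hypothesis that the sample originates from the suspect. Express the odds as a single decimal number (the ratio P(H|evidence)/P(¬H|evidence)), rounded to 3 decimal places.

Posterior odds ≈ 0.086

Prior odds = 0.034/(1−0.034) = 0.035197. In log-odds, ln(0.035197) = -3.3468.
Add log likelihood ratio: ln(2.4444) = 0.89382.
Posterior log-odds = -2.4530, so posterior odds = exp(-2.4530) = 0.086036.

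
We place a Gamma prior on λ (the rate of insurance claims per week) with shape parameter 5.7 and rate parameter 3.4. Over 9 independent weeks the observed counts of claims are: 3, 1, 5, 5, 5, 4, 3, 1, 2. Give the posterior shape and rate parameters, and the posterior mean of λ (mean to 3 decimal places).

Total count ∑xᵢ = 29 over n = 9 weeks.
Gamma is conjugate to the Poisson likelihood: posterior is Gamma(shape = 5.7+29 = 34.7, rate = 3.4+9 = 12.4).
Posterior mean = shape/rate = 34.7/12.4 = 2.798.

Posterior: Gamma(shape=34.7, rate=12.4); mean ≈ 2.798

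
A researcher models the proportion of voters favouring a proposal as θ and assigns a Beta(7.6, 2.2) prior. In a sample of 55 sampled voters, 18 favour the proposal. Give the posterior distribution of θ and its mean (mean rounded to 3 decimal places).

The binomial likelihood is conjugate to the Beta prior: with 18 successes and 37 failures, the posterior is Beta(7.6+18, 2.2+37) = Beta(25.6, 39.2).
Posterior mean = α/(α+β) = 25.6/64.8 = 0.395.

Posterior: Beta(25.6, 39.2); mean ≈ 0.395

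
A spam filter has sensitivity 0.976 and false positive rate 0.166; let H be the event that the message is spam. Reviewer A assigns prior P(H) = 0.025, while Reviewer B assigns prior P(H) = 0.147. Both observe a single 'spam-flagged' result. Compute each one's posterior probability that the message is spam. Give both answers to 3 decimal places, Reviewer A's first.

Reviewer A: 0.131; Reviewer B: 0.503

P('+'|H) = 0.976, P('+'|¬H) = 0.166.
Reviewer A: numerator 0.976·0.025 = 0.024400; evidence = 0.024400+0.166·0.975 = 0.18625; posterior = 0.131.
Reviewer B: numerator 0.976·0.147 = 0.14347; evidence = 0.14347+0.166·0.853 = 0.28507; posterior = 0.503.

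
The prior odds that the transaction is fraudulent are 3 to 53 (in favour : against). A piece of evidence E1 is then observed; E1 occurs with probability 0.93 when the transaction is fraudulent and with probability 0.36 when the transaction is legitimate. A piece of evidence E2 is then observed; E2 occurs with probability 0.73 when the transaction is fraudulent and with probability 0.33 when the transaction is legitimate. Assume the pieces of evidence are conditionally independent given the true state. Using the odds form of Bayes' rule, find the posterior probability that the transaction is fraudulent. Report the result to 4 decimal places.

Prior odds = 3/53 = 0.056604. In log-odds, ln(0.056604) = -2.8717.
Add log likelihood ratios: ln(2.5833) + ln(2.2121) = 1.7430.
Posterior log-odds = -1.1286, so posterior odds = exp(-1.1286) = 0.32347. Converting, P(H|E) = 0.32347/1.3235 = 0.2444.

Posterior probability ≈ 0.2444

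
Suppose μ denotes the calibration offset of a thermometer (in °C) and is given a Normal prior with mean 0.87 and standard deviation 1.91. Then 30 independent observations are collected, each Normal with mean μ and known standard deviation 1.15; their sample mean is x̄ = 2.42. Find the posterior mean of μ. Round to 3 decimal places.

Posterior mean ≈ 2.401

Prior precision 1/τ₀² = 1/1.91² = 0.274115; data precision n/σ² = 30/1.15² = 22.6843.
Posterior precision = 0.274115 + 22.6843 = 22.9584.
Posterior mean = (0.274115·0.87 + 22.6843·2.42) / 22.9584 = 2.401.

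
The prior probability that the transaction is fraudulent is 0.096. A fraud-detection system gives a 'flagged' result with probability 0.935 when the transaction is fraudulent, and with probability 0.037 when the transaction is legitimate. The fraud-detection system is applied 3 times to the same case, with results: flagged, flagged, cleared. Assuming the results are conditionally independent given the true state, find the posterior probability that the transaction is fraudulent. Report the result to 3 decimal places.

Posterior P(H) ≈ 0.821

With H the event that the transaction is fraudulent, the joint likelihood of the observed sequence is P(data|H) = 0.935·0.935·0.065 = 0.056825 and P(data|¬H) = 0.037·0.037·0.963 = 0.0013183.
Bayes: P(H|data) = 0.096·0.056825 / (0.096·0.056825 + 0.904·0.0013183) = 0.0054552/0.0066469 = 0.8207.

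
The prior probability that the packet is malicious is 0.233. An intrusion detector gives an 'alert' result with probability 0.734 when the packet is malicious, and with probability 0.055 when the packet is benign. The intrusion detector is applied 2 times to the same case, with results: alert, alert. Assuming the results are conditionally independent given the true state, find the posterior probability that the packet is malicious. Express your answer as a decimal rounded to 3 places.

With H the event that the packet is malicious, the joint likelihood of the observed sequence is P(data|H) = 0.734·0.734 = 0.53876 and P(data|¬H) = 0.055·0.055 = 0.0030250.
Bayes: P(H|data) = 0.233·0.53876 / (0.233·0.53876 + 0.767·0.0030250) = 0.12553/0.12785 = 0.9819.

Posterior P(H) ≈ 0.982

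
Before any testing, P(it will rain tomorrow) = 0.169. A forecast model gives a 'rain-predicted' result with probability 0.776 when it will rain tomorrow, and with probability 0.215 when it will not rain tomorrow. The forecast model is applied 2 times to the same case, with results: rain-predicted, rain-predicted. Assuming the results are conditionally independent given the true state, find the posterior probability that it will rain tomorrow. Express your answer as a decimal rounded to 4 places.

Let H be the event that it will rain tomorrow; start with P(H) = 0.169. P('rain-predicted'|H) = 0.776, P('rain-predicted'|¬H) = 0.215.
Update on result 1 ('rain-predicted'): P(H) ← 0.776·0.1690 / (0.776·0.1690 + 0.215·0.8310) = 0.13114/0.30981 = 0.4233.
Update on result 2 ('rain-predicted'): P(H) ← 0.776·0.4233 / (0.776·0.4233 + 0.215·0.5767) = 0.32849/0.45247 = 0.7260.

Posterior P(H) ≈ 0.7260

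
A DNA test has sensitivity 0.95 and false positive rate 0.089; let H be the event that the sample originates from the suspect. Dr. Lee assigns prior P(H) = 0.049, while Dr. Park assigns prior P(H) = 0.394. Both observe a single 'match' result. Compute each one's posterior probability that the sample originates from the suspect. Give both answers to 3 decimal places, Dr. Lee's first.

Dr. Lee: 0.355; Dr. Park: 0.874

The likelihood ratio for a 'match' result is 0.95/0.089 = 10.674.
Dr. Lee: prior odds 0.049/0.951 = 0.051525; posterior odds 0.54998; posterior probability 0.355.
Dr. Park: prior odds 0.394/0.606 = 0.65017; posterior odds 6.9400; posterior probability 0.874.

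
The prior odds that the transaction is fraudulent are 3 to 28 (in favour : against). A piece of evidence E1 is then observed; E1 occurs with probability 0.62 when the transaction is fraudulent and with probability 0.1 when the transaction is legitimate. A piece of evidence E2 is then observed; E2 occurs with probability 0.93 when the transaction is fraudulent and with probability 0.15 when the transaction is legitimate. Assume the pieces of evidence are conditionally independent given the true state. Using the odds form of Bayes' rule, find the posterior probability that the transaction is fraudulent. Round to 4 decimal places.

Posterior probability ≈ 0.8046

Prior odds = 3/28 = 0.10714.
Likelihood ratio for E1 = 0.62/0.1 = 6.2000.
Likelihood ratio for E2 = 0.93/0.15 = 6.2000.
Posterior odds = prior odds × LR₁ × LR₂ = 4.1186.
Posterior probability = odds/(1+odds) = 4.1186/5.1186 = 0.8046.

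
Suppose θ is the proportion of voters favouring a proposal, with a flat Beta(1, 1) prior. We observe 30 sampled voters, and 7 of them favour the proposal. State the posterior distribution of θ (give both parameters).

Posterior: Beta(8, 24)

Observing 7 successes and 23 failures updates Beta(1, 1) by adding the success and failure counts to the two shape parameters: α = 1+7 = 8, β = 1+23 = 24.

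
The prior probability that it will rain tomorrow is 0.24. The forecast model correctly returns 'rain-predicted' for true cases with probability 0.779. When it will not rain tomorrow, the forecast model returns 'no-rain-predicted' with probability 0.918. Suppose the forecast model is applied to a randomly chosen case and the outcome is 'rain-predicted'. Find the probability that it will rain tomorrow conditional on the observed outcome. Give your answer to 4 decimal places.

Let H be the event that it will rain tomorrow. P(H) = 0.24, so P(¬H) = 0.76. With E the 'rain-predicted' result, P(E|H) = 0.779 and P(E|¬H) = 0.082.
P(E) = 0.779·0.24 + 0.082·0.76 = 0.18696 + 0.062320 = 0.24928.
By Bayes' theorem, P(H|E) = 0.18696 / 0.24928 = 0.7500.

P(H | E) ≈ 0.7500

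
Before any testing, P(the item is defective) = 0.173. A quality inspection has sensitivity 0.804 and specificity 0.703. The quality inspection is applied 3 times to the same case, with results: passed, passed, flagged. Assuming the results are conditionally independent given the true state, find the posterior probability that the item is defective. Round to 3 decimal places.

Posterior P(H) ≈ 0.042

Let H be the event that the item is defective; start with P(H) = 0.173. P('flagged'|H) = 0.804, P('flagged'|¬H) = 0.297.
Update on result 1 ('passed'): P(H) ← 0.196·0.1730 / (0.196·0.1730 + 0.703·0.8270) = 0.033908/0.61529 = 0.0551.
Update on result 2 ('passed'): P(H) ← 0.196·0.0551 / (0.196·0.0551 + 0.703·0.9449) = 0.010801/0.67506 = 0.0160.
Update on result 3 ('flagged'): P(H) ← 0.804·0.0160 / (0.804·0.0160 + 0.297·0.9840) = 0.012865/0.30511 = 0.0422.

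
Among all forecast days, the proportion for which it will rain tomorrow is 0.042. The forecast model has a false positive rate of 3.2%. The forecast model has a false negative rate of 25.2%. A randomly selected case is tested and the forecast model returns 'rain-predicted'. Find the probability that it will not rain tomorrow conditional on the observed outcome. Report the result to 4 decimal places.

Write H for 'it will rain tomorrow'. Prior odds H:¬H = 0.042/0.958 = 0.043841. For the 'rain-predicted' outcome, the likelihood ratio is 0.748/0.032 = 23.375.
Posterior odds = 0.043841 × 23.375 = 1.0248, so P(H|E) = 1.0248/(1+1.0248) = 0.5061. Then P(¬H|E) = 1 − 0.5061 = 0.4939.

P(¬H | E) ≈ 0.4939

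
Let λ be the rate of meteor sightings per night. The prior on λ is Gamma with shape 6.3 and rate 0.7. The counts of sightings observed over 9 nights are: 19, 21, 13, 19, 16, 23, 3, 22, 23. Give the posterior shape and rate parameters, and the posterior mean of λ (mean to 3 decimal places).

Posterior: Gamma(shape=165.3, rate=9.7); mean ≈ 17.041

Total count ∑xᵢ = 159 over n = 9 nights.
Gamma is conjugate to the Poisson likelihood: posterior is Gamma(shape = 6.3+159 = 165.3, rate = 0.7+9 = 9.7).
E[λ | data] = 165.3/9.7 = 17.041.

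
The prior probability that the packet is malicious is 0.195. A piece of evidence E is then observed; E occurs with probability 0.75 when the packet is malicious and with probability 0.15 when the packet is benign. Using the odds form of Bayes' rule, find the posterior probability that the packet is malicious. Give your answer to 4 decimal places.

Posterior probability ≈ 0.5478

Prior odds = 0.195/(1−0.195) = 0.24224.
Likelihood ratio for E = 0.75/0.15 = 5.0000.
Posterior odds = prior odds × LR = 1.2112.
Posterior probability = odds/(1+odds) = 1.2112/2.2112 = 0.5478.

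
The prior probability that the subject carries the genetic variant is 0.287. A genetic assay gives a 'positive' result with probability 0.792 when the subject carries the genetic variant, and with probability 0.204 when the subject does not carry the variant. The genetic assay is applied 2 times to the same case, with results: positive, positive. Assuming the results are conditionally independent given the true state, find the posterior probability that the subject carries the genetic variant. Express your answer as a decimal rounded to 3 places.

Posterior P(H) ≈ 0.858

Let H be the event that the subject carries the genetic variant; start with P(H) = 0.287. P('positive'|H) = 0.792, P('positive'|¬H) = 0.204.
Update on result 1 ('positive'): P(H) ← 0.792·0.2870 / (0.792·0.2870 + 0.204·0.7130) = 0.22730/0.37276 = 0.6098.
Update on result 2 ('positive'): P(H) ← 0.792·0.6098 / (0.792·0.6098 + 0.204·0.3902) = 0.48296/0.56256 = 0.8585.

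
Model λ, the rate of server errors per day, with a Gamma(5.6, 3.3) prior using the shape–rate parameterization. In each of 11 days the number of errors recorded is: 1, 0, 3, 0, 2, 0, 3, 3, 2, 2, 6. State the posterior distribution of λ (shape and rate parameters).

The Poisson likelihood adds the total count to the shape and the number of exposure periods to the rate. Here ∑xᵢ = 22 and n = 11, so shape 5.6→27.6 and rate 3.3→14.3.

Posterior: Gamma(shape=27.6, rate=14.3)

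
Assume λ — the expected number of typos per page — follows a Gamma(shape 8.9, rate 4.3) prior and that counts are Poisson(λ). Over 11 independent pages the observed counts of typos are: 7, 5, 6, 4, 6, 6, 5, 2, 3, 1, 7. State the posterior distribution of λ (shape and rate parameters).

Posterior: Gamma(shape=60.9, rate=15.3)

The Poisson likelihood adds the total count to the shape and the number of exposure periods to the rate. Here ∑xᵢ = 52 and n = 11, so shape 8.9→60.9 and rate 4.3→15.3.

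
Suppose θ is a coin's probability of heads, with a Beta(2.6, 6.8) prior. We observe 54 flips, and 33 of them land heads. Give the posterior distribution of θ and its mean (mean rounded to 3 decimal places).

The binomial likelihood is conjugate to the Beta prior: with 33 successes and 21 failures, the posterior is Beta(2.6+33, 6.8+21) = Beta(35.6, 27.8).
Posterior mean = α/(α+β) = 35.6/63.4 = 0.562.

Posterior: Beta(35.6, 27.8); mean ≈ 0.562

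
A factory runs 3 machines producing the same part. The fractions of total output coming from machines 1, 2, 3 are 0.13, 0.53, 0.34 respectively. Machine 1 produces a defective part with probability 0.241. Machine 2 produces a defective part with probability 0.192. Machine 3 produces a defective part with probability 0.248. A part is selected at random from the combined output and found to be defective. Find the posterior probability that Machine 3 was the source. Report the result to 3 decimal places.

Posterior probability ≈ 0.388

P(defective|M1) = 0.241; P(defective|M2) = 0.192; P(defective|M3) = 0.248.
Prior × likelihood for each source: 0.13·0.241=0.03133, 0.53·0.192=0.1018, 0.34·0.248=0.08432. Summing gives P(defective) = 0.21741.
P(Machine 3 | defective) = 0.08432 / 0.21741 = 0.388.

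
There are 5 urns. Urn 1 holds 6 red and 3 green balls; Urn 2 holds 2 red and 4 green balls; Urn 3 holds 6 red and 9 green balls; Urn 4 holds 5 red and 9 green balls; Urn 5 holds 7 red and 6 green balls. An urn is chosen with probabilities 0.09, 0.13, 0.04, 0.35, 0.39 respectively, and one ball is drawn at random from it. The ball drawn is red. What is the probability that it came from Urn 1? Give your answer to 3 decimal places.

Tabulate prior·likelihood by source: [1] prior 0.09, lik 0.6667, product 0.06000; [2] prior 0.13, lik 0.3333, product 0.04333; [3] prior 0.04, lik 0.4, product 0.01600; [4] prior 0.35, lik 0.3571, product 0.1250; [5] prior 0.39, lik 0.5385, product 0.2100.
Normalizing constant = 0.45433; the posterior for Urn 1 is its product over the sum, 0.06000/0.45433 = 0.132.

Posterior probability ≈ 0.132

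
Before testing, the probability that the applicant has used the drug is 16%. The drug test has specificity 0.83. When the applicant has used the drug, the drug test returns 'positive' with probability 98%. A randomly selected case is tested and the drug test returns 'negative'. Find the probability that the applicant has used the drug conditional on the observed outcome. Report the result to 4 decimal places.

P(H | E) ≈ 0.0046

Write H for 'the applicant has used the drug'. Prior odds H:¬H = 0.16/0.84 = 0.19048. For the 'negative' outcome, the likelihood ratio is 0.02/0.83 = 0.024096.
Posterior odds = 0.19048 × 0.024096 = 0.0045898, so P(H|E) = 0.0045898/(1+0.0045898) = 0.0046.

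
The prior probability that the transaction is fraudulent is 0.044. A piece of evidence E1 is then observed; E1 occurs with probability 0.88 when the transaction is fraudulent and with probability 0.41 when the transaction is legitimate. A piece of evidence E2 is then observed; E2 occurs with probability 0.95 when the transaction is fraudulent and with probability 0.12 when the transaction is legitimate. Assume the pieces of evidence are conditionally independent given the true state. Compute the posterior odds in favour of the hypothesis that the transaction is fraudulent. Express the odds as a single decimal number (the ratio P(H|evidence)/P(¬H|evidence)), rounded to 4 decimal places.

Prior odds = 0.044/(1−0.044) = 0.046025. In log-odds, ln(0.046025) = -3.0786.
Add log likelihood ratios: ln(2.1463) + ln(7.9167) = 2.8327.
Posterior log-odds = -0.24583, so posterior odds = exp(-0.24583) = 0.78205.

Posterior odds ≈ 0.7821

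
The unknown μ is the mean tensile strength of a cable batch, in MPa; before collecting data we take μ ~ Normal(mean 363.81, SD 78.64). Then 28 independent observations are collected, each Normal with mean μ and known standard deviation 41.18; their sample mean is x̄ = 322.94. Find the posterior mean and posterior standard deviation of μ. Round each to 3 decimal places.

Posterior mean ≈ 323.336; posterior SD ≈ 7.744

Prior precision 1/τ₀² = 1/78.64² = 0.00016170; data precision n/σ² = 28/41.18² = 0.0165115.
Posterior precision = 0.00016170 + 0.0165115 = 0.0166732, giving posterior SD = 1/√0.0166732 = 7.744.
Posterior mean = (0.00016170·363.81 + 0.0165115·322.94) / 0.0166732 = 323.336.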